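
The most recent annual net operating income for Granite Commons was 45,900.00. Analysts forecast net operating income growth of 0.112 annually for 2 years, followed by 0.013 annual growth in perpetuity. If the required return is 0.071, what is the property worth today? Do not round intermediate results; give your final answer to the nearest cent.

961359.61

D_1 = 51040.80000
D_2 = 56757.36960
Terminal value at year 2: TV = D_2×(1+g_2)/(r−g_2) = 57495.21540/0.058 = 991296.81732
P_0 = D_1/(1+r)^1 + D_2/(1+r)^2 + TV/(1+r)^2
    = 47657.14286 + 49481.55262 + 864220.91043 = 961359.60591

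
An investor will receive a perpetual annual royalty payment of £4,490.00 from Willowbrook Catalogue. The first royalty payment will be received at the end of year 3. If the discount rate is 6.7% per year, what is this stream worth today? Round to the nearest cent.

Value at end of year 2: C / r = £4,490.00 / 0.067 = £67,014.9254
Discount to today: PV = £67,014.9254 / (1 + 0.067)^2 = £67,014.9254 / 1.138489 = £58,863.04

£58863.04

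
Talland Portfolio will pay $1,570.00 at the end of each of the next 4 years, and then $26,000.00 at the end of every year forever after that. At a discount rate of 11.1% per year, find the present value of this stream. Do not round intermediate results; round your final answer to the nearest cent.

PV of 4-year annuity: $1,570.00 × [1 − (1+0.111)^−4] / 0.111 = 4860.45825
Perpetuity value at year 4: $26,000.00 / 0.111 = 234234.23423
PV of perpetuity: 234234.23423 / (1+0.111)^4 = 153742.56888
Total PV = 4860.45825 + 153742.56888 = 158603.02714

$158603.03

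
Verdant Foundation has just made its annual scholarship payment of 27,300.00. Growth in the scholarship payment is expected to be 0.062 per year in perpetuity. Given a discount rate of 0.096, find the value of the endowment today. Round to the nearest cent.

852723.53

D₁ = D₀ × (1 + g) = 27,300.00 × 1.062 = 28,992.6000
Growing perpetuity: P = D₁ / (r − g) = 28,992.6000 / (0.096 − 0.062) = 852,723.53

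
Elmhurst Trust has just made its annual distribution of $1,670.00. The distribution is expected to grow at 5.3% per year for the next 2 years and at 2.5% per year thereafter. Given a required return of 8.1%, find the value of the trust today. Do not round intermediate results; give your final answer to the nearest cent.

D_1 = 1758.51000
D_2 = 1851.71103
Terminal value at year 2: TV = D_2×(1+g_2)/(r−g_2) = 1898.00381/0.056 = 33892.92510
P_0 = D_1/(1+r)^1 + D_2/(1+r)^2 + TV/(1+r)^2
    = 1626.74376 + 1584.60793 + 29003.98448 = 32215.33616

$32215.34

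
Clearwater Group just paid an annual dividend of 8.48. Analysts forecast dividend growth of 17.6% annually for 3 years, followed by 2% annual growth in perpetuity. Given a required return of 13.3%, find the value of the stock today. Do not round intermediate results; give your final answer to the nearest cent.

113.02

D_1 = 9.97248
D_2 = 11.72764
D_3 = 13.79170
Terminal value at year 3: TV = D_3×(1+g_2)/(r−g_2) = 14.06753/0.113 = 124.49146
P_0 = D_1/(1+r)^1 + D_2/(1+r)^2 + D_3/(1+r)^3 + TV/(1+r)^3
    = 8.80184 + 9.13589 + 9.48261 + 85.59528 = 113.01562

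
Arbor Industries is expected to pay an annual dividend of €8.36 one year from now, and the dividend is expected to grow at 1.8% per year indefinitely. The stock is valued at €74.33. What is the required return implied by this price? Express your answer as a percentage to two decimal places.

13.05%

P = D₁/(r − g) ⇒ r = D₁/P + g = €8.3600/€74.33 + 0.018 = 0.112471 + 0.018 = 0.130471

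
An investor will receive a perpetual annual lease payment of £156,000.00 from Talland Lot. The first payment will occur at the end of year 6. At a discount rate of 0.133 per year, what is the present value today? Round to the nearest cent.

£628236.85

Value at end of year 5: C / r = £156,000.00 / 0.133 = £1,172,932.3308
Discount to today: PV = £1,172,932.3308 / (1 + 0.133)^5 = £1,172,932.3308 / 1.867022 = £628,236.85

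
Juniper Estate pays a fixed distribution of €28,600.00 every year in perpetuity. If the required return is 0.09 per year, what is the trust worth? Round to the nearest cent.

Level perpetuity: PV = C / r = €28,600.00 / 0.09 = €317,777.78

€317777.78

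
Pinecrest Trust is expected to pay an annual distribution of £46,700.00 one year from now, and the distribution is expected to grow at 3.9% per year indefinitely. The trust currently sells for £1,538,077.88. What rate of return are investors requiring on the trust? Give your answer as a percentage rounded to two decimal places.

P = D₁/(r − g) ⇒ r = D₁/P + g = £46,700.0000/£1,538,077.88 + 0.039 = 0.030363 + 0.039 = 0.069363

6.94%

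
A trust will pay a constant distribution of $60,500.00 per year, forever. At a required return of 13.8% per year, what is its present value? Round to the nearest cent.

$438405.80

Level perpetuity: PV = C / r = $60,500.00 / 0.138 = $438,405.80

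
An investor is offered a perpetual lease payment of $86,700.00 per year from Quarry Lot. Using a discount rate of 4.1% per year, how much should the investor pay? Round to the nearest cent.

Level perpetuity: PV = C / r = $86,700.00 / 0.041 = $2,114,634.15

$2114634.15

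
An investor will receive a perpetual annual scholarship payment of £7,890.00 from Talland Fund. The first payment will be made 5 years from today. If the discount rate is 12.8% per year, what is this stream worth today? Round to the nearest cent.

£38074.19

Value at end of year 4: C / r = £7,890.00 / 0.128 = £61,640.6250
Discount to today: PV = £61,640.6250 / (1 + 0.128)^4 = £61,640.6250 / 1.618961 = £38,074.19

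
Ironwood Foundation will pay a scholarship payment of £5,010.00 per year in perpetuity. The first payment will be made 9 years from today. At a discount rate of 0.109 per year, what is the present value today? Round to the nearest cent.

Value at end of year 8: C / r = £5,010.00 / 0.109 = £45,963.3028
Discount to today: PV = £45,963.3028 / (1 + 0.109)^8 = £45,963.3028 / 2.287981 = £20,089.02

£20089.02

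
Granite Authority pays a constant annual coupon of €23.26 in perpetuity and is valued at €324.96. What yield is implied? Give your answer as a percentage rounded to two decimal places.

P = C/r ⇒ r = C/P = €23.26/€324.96 = 0.071578

7.16%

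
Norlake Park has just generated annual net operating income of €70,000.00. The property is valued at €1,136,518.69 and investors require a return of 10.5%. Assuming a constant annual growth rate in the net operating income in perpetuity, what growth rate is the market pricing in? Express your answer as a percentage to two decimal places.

4.09%

P = D₀(1+g)/(r−g) ⇒ P(r−g) = D₀(1+g) ⇒ g(P+D₀) = P·r − D₀
g = (P·r − D₀)/(P + D₀) = (€1,136,518.69×0.105 − €70,000.00) / (€1,136,518.69 + €70,000.00) = 0.040890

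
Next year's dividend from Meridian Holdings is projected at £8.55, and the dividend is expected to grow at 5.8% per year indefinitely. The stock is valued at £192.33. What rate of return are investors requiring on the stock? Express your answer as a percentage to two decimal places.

10.25%

P = D₁/(r − g) ⇒ r = D₁/P + g = £8.5500/£192.33 + 0.058 = 0.044455 + 0.058 = 0.102455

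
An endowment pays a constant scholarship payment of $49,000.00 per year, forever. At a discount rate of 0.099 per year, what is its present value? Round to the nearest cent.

$494949.49

Level perpetuity: PV = C / r = $49,000.00 / 0.099 = $494,949.49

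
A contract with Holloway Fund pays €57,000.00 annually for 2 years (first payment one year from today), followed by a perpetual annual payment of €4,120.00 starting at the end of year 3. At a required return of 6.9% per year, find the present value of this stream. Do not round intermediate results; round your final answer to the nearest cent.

€155450.83

PV of 2-year annuity: €57,000.00 × [1 − (1+0.069)^−2] / 0.069 = 103200.05670
Perpetuity value at year 2: €4,120.00 / 0.069 = 59710.14493
PV of perpetuity: 59710.14493 / (1+0.069)^2 = 52250.77241
Total PV = 103200.05670 + 52250.77241 = 155450.82911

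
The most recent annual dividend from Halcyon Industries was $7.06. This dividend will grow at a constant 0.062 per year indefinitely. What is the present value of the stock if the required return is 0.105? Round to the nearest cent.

$174.37

D₁ = D₀ × (1 + g) = $7.06 × 1.062 = $7.4977
Growing perpetuity: P = D₁ / (r − g) = $7.4977 / (0.105 − 0.062) = $174.37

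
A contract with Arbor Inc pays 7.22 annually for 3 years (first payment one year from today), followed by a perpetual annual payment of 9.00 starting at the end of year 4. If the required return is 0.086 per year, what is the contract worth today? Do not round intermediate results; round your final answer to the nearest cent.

PV of 3-year annuity: 7.22 × [1 − (1+0.086)^−3] / 0.086 = 18.40702
Perpetuity value at year 3: 9.00 / 0.086 = 104.65116
PV of perpetuity: 104.65116 / (1+0.086)^3 = 81.70612
Total PV = 18.40702 + 81.70612 = 100.11314

100.11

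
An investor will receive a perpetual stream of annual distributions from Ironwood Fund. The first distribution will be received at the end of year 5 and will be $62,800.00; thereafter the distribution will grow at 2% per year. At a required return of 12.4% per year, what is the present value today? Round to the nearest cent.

$378321.53

Value at end of year 4: C₁ / (r − g) = $62,800.00 / (0.124 − 0.02) = $603,846.1538
Discount to today: PV = $603,846.1538 / (1 + 0.124)^4 = $603,846.1538 / 1.596119 = $378,321.53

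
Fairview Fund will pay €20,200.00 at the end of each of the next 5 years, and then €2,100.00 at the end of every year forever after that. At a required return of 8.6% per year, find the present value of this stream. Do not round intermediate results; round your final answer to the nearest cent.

€95558.10

PV of 5-year annuity: €20,200.00 × [1 − (1+0.086)^−5] / 0.086 = 79393.24533
Perpetuity value at year 5: €2,100.00 / 0.086 = 24418.60465
PV of perpetuity: 24418.60465 / (1+0.086)^5 = 16164.85142
Total PV = 79393.24533 + 16164.85142 = 95558.09675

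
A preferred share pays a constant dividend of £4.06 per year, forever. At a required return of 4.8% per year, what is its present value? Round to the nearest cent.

£84.58

Level perpetuity: PV = C / r = £4.06 / 0.048 = £84.58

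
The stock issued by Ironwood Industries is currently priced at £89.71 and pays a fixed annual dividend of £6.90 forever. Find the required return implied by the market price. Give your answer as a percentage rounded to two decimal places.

P = C/r ⇒ r = C/P = £6.90/£89.71 = 0.076915

7.69%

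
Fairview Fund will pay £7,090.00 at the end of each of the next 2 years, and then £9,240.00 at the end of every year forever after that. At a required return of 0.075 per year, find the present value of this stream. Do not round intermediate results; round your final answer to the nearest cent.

PV of 2-year annuity: £7,090.00 × [1 − (1+0.075)^−2] / 0.075 = 12730.55706
Perpetuity value at year 2: £9,240.00 / 0.075 = 123200.00000
PV of perpetuity: 123200.00000 / (1+0.075)^2 = 106608.97783
Total PV = 12730.55706 + 106608.97783 = 119339.53488

£119339.53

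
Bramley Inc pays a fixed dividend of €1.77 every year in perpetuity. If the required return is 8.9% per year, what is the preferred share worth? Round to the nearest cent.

Level perpetuity: PV = C / r = €1.77 / 0.089 = €19.89

€19.89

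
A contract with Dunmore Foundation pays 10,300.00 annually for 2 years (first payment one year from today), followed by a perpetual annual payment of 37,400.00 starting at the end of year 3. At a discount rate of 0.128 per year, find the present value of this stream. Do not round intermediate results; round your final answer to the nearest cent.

PV of 2-year annuity: 10,300.00 × [1 − (1+0.128)^−2] / 0.128 = 17226.24616
Perpetuity value at year 2: 37,400.00 / 0.128 = 292187.50000
PV of perpetuity: 292187.50000 / (1+0.128)^2 = 229637.82946
Total PV = 17226.24616 + 229637.82946 = 246864.07562

246864.08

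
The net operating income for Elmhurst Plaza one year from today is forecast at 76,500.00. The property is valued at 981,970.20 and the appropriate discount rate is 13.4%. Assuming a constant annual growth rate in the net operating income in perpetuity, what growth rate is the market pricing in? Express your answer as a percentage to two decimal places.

P = D₁/(r−g) ⇒ g = r − D₁/P = 0.134 − 76,500.00/981,970.20 = 0.056095

5.61%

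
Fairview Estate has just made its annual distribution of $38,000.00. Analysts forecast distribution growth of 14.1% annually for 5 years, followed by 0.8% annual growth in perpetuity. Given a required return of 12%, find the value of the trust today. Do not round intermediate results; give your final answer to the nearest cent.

$576246.07

D_1 = 43358.00000
D_2 = 49471.47800
D_3 = 56446.95640
D_4 = 64405.97725
D_5 = 73487.22004
Terminal value at year 5: TV = D_5×(1+g_2)/(r−g_2) = 74075.11780/0.112 = 661384.98038
P_0 = D_1/(1+r)^1 + D_2/(1+r)^2 + D_3/(1+r)^3 + D_4/(1+r)^4 + D_5/(1+r)^5 + TV/(1+r)^5
    = 38712.50000 + 39438.35938 + 40177.82861 + 40931.16290 + 41698.62220 + 375287.59984 = 576246.07293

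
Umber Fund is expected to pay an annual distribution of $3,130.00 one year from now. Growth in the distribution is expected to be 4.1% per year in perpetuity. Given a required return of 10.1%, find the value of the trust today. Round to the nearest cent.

Growing perpetuity: P = D₁ / (r − g) = $3,130.0000 / (0.101 − 0.041) = $52,166.67

$52166.67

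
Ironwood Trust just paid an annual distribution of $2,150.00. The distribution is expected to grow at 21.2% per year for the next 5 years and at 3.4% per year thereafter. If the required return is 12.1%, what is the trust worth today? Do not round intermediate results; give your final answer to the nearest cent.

$51419.84

D_1 = 2605.80000
D_2 = 3158.22960
D_3 = 3827.77428
D_4 = 4639.26242
D_5 = 5622.78605
Terminal value at year 5: TV = D_5×(1+g_2)/(r−g_2) = 5813.96078/0.087 = 66827.13541
P_0 = D_1/(1+r)^1 + D_2/(1+r)^2 + D_3/(1+r)^3 + D_4/(1+r)^4 + D_5/(1+r)^5 + TV/(1+r)^5
    = 2324.53167 + 2513.23138 + 2717.24928 + 2937.82883 + 3176.31449 + 37750.68029 = 51419.83594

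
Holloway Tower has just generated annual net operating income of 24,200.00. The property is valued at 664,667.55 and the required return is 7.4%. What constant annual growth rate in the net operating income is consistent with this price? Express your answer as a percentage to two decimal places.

P = D₀(1+g)/(r−g) ⇒ P(r−g) = D₀(1+g) ⇒ g(P+D₀) = P·r − D₀
g = (P·r − D₀)/(P + D₀) = (664,667.55×0.074 − 24,200.00) / (664,667.55 + 24,200.00) = 0.036270

3.63%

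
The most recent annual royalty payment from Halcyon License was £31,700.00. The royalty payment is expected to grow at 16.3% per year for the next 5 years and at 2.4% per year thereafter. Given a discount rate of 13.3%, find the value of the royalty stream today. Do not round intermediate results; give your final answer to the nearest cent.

£510920.37

D_1 = 36867.10000
D_2 = 42876.43730
D_3 = 49865.29658
D_4 = 57993.33992
D_5 = 67446.25433
Terminal value at year 5: TV = D_5×(1+g_2)/(r−g_2) = 69064.96443/0.109 = 633623.52691
P_0 = D_1/(1+r)^1 + D_2/(1+r)^2 + D_3/(1+r)^3 + D_4/(1+r)^4 + D_5/(1+r)^5 + TV/(1+r)^5
    = 32539.36452 + 33400.95405 + 34285.35707 + 35193.17764 + 36125.03583 + 339376.48342 = 510920.37253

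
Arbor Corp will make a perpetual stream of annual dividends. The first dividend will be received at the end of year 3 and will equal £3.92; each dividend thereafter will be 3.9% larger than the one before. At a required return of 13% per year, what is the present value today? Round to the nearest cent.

£33.74

Value at end of year 2: C₁ / (r − g) = £3.92 / (0.13 − 0.039) = £43.0769
Discount to today: PV = £43.0769 / (1 + 0.13)^2 = £43.0769 / 1.276900 = £33.74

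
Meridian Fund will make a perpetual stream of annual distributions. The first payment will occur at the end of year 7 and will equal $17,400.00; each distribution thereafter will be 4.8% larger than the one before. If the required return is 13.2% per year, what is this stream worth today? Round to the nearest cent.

Value at end of year 6: C₁ / (r − g) = $17,400.00 / (0.132 − 0.048) = $207,142.8571
Discount to today: PV = $207,142.8571 / (1 + 0.132)^6 = $207,142.8571 / 2.104159 = $98,444.49

$98444.49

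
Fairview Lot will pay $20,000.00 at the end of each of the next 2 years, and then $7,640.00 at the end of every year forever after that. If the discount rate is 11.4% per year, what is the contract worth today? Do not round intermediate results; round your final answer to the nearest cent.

PV of 2-year annuity: $20,000.00 × [1 − (1+0.114)^−2] / 0.114 = 34069.40877
Perpetuity value at year 2: $7,640.00 / 0.114 = 67017.54386
PV of perpetuity: 67017.54386 / (1+0.114)^2 = 54003.02971
Total PV = 34069.40877 + 54003.02971 = 88072.43848

$88072.44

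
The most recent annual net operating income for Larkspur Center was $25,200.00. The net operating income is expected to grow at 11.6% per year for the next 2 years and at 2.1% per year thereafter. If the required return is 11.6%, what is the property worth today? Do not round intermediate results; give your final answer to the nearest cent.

D_1 = 28123.20000
D_2 = 31385.49120
Terminal value at year 2: TV = D_2×(1+g_2)/(r−g_2) = 32044.58652/0.095 = 337311.43700
P_0 = D_1/(1+r)^1 + D_2/(1+r)^2 + TV/(1+r)^2
    = 25200.00000 + 25200.00000 + 270833.68421 = 321233.68421

$321233.68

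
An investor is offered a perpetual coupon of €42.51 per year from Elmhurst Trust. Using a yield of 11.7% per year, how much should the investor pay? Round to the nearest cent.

€363.33

Level perpetuity: PV = C / r = €42.51 / 0.117 = €363.33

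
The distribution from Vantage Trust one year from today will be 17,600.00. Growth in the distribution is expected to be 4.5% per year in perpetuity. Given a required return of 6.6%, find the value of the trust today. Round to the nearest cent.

838095.24

Growing perpetuity: P = D₁ / (r − g) = 17,600.0000 / (0.066 − 0.045) = 838,095.24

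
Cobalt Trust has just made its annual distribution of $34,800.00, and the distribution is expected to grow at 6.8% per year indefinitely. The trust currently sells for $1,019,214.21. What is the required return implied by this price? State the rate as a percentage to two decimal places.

D₁ = $34,800.00 × 1.068 = $37,166.4000
P = D₁/(r − g) ⇒ r = D₁/P + g = $37,166.4000/$1,019,214.21 + 0.068 = 0.036466 + 0.068 = 0.104466

10.45%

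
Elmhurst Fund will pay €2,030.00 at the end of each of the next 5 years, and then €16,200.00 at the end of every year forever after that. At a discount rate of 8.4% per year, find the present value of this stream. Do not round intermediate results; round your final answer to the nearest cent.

€136871.92

PV of 5-year annuity: €2,030.00 × [1 − (1+0.084)^−5] / 0.084 = 8020.46618
Perpetuity value at year 5: €16,200.00 / 0.084 = 192857.14286
PV of perpetuity: 192857.14286 / (1+0.084)^5 = 128851.45217
Total PV = 8020.46618 + 128851.45217 = 136871.91835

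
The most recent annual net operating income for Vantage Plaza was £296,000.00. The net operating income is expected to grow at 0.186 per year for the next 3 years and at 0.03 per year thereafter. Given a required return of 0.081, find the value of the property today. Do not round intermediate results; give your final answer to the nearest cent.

£8966650.92

D_1 = 351056.00000
D_2 = 416352.41600
D_3 = 493793.96538
Terminal value at year 3: TV = D_3×(1+g_2)/(r−g_2) = 508607.78434/0.051 = 9972701.65367
P_0 = D_1/(1+r)^1 + D_2/(1+r)^2 + D_3/(1+r)^3 + TV/(1+r)^3
    = 324751.15634 + 356294.97818 + 390902.72352 + 7894702.06324 = 8966650.92127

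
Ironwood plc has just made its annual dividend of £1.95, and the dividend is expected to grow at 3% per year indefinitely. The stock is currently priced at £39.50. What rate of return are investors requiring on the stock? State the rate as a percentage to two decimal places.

8.08%

D₁ = £1.95 × 1.03 = £2.0085
P = D₁/(r − g) ⇒ r = D₁/P + g = £2.0085/£39.50 + 0.03 = 0.050848 + 0.03 = 0.080848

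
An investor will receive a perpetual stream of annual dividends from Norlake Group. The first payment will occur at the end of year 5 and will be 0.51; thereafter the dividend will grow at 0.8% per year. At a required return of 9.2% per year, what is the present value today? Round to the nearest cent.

4.27

Value at end of year 4: C₁ / (r − g) = 0.51 / (0.092 − 0.008) = 6.0714
Discount to today: PV = 6.0714 / (1 + 0.092)^4 = 6.0714 / 1.421970 = 4.27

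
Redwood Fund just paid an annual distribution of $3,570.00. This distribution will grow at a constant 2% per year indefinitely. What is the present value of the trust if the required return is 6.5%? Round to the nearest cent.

D₁ = D₀ × (1 + g) = $3,570.00 × 1.02 = $3,641.4000
Growing perpetuity: P = D₁ / (r − g) = $3,641.4000 / (0.065 − 0.02) = $80,920.00

$80920.00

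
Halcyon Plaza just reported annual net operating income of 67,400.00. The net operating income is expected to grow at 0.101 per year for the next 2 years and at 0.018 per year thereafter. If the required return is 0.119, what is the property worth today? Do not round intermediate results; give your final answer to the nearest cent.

D_1 = 74207.40000
D_2 = 81702.34740
Terminal value at year 2: TV = D_2×(1+g_2)/(r−g_2) = 83172.98965/0.101 = 823494.94706
P_0 = D_1/(1+r)^1 + D_2/(1+r)^2 + TV/(1+r)^2
    = 66315.81769 + 65249.07532 + 657658.99678 = 789223.88979

789223.89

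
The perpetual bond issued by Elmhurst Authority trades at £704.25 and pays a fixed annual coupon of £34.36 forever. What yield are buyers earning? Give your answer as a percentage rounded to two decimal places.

4.88%

P = C/r ⇒ r = C/P = £34.36/£704.25 = 0.048789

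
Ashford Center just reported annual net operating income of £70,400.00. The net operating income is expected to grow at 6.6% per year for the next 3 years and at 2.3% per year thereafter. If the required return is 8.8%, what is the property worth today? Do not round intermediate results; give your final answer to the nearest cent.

£1244898.50

D_1 = 75046.40000
D_2 = 79999.46240
D_3 = 85279.42692
Terminal value at year 3: TV = D_3×(1+g_2)/(r−g_2) = 87240.85374/0.065 = 1342166.98058
P_0 = D_1/(1+r)^1 + D_2/(1+r)^2 + D_3/(1+r)^3 + TV/(1+r)^3
    = 68976.47059 + 67581.72578 + 66215.18353 + 1042125.11924 = 1244898.49913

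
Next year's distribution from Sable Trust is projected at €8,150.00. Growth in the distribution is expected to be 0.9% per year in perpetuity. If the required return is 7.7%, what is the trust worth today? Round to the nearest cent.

€119852.94

Growing perpetuity: P = D₁ / (r − g) = €8,150.0000 / (0.077 − 0.009) = €119,852.94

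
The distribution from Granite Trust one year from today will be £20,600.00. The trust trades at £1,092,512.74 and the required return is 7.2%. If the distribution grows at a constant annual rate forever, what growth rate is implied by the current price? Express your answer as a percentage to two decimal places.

P = D₁/(r−g) ⇒ g = r − D₁/P = 0.072 − £20,600.00/£1,092,512.74 = 0.053144

5.31%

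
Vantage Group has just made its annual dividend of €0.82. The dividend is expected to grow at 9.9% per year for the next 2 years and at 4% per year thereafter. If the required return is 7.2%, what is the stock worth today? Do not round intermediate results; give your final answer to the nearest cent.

€29.71

D_1 = 0.90118
D_2 = 0.99040
Terminal value at year 2: TV = D_2×(1+g_2)/(r−g_2) = 1.03001/0.032 = 32.18790
P_0 = D_1/(1+r)^1 + D_2/(1+r)^2 + TV/(1+r)^2
    = 0.84065 + 0.86183 + 28.00935 = 29.71183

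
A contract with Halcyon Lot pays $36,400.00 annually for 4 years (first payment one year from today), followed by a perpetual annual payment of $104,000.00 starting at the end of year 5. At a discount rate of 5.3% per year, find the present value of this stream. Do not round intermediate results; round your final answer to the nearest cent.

PV of 4-year annuity: $36,400.00 × [1 − (1+0.053)^−4] / 0.053 = 128178.17821
Perpetuity value at year 4: $104,000.00 / 0.053 = 1962264.15094
PV of perpetuity: 1962264.15094 / (1+0.053)^4 = 1596040.78463
Total PV = 128178.17821 + 1596040.78463 = 1724218.96284

$1724218.96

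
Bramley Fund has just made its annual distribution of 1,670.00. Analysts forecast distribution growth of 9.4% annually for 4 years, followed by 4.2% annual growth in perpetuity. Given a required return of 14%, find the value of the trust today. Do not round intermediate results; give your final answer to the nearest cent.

D_1 = 1826.98000
D_2 = 1998.71612
D_3 = 2186.59544
D_4 = 2392.13541
Terminal value at year 4: TV = D_4×(1+g_2)/(r−g_2) = 2492.60509/0.098 = 25434.74585
P_0 = D_1/(1+r)^1 + D_2/(1+r)^2 + D_3/(1+r)^3 + D_4/(1+r)^4 + TV/(1+r)^4
    = 1602.61404 + 1537.94715 + 1475.88964 + 1416.33619 + 15059.41138 = 21092.19840

21092.20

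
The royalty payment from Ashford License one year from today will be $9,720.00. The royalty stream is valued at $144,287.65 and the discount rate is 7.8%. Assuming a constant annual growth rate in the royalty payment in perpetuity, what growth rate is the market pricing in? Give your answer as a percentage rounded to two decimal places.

P = D₁/(r−g) ⇒ g = r − D₁/P = 0.078 − $9,720.00/$144,287.65 = 0.010635

1.06%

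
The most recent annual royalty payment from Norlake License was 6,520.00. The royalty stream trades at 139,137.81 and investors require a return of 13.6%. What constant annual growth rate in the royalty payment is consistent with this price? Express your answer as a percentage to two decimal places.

8.51%

P = D₀(1+g)/(r−g) ⇒ P(r−g) = D₀(1+g) ⇒ g(P+D₀) = P·r − D₀
g = (P·r − D₀)/(P + D₀) = (139,137.81×0.136 − 6,520.00) / (139,137.81 + 6,520.00) = 0.085150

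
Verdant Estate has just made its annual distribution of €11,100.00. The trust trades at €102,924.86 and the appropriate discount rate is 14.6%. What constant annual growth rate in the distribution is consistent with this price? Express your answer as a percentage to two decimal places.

P = D₀(1+g)/(r−g) ⇒ P(r−g) = D₀(1+g) ⇒ g(P+D₀) = P·r − D₀
g = (P·r − D₀)/(P + D₀) = (€102,924.86×0.146 − €11,100.00) / (€102,924.86 + €11,100.00) = 0.034440

3.44%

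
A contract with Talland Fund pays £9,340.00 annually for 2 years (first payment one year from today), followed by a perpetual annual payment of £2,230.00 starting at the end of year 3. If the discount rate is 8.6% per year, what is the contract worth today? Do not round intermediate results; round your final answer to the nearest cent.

PV of 2-year annuity: £9,340.00 × [1 − (1+0.086)^−2] / 0.086 = 16519.67617
Perpetuity value at year 2: £2,230.00 / 0.086 = 25930.23256
PV of perpetuity: 25930.23256 / (1+0.086)^2 = 21986.02722
Total PV = 16519.67617 + 21986.02722 = 38505.70339

£38505.70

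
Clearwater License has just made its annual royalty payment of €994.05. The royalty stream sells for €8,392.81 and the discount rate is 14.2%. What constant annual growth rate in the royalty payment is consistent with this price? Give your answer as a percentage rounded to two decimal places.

P = D₀(1+g)/(r−g) ⇒ P(r−g) = D₀(1+g) ⇒ g(P+D₀) = P·r − D₀
g = (P·r − D₀)/(P + D₀) = (€8,392.81×0.142 − €994.05) / (€8,392.81 + €994.05) = 0.021064

2.11%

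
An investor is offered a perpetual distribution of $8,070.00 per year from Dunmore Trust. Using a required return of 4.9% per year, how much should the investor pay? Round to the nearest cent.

$164693.88

Level perpetuity: PV = C / r = $8,070.00 / 0.049 = $164,693.88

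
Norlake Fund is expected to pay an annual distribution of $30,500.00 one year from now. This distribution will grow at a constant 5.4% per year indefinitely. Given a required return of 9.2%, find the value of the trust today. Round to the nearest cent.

$802631.58

Growing perpetuity: P = D₁ / (r − g) = $30,500.0000 / (0.092 − 0.054) = $802,631.58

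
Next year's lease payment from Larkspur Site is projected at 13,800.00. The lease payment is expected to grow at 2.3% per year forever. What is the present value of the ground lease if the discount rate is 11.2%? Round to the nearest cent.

155056.18

Growing perpetuity: P = D₁ / (r − g) = 13,800.0000 / (0.112 − 0.023) = 155,056.18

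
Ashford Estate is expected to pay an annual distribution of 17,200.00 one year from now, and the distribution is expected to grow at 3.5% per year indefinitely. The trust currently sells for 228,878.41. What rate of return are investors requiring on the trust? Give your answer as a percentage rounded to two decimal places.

P = D₁/(r − g) ⇒ r = D₁/P + g = 17,200.0000/228,878.41 + 0.035 = 0.075149 + 0.035 = 0.110149

11.01%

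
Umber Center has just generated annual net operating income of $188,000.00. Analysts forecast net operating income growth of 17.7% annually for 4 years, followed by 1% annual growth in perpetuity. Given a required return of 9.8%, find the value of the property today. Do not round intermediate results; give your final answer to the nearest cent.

D_1 = 221276.00000
D_2 = 260441.85200
D_3 = 306540.05980
D_4 = 360797.65039
Terminal value at year 4: TV = D_4×(1+g_2)/(r−g_2) = 364405.62689/0.088 = 4140973.03288
P_0 = D_1/(1+r)^1 + D_2/(1+r)^2 + D_3/(1+r)^3 + D_4/(1+r)^4 + TV/(1+r)^4
    = 201526.41166 + 216026.03508 + 231568.89189 + 248230.04167 + 2849003.88733 = 3746355.26762

$3746355.27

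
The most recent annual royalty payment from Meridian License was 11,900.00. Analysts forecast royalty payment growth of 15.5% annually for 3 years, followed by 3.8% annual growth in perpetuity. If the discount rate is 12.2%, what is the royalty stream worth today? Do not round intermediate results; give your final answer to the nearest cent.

198251.84

D_1 = 13744.50000
D_2 = 15874.89750
D_3 = 18335.50661
Terminal value at year 3: TV = D_3×(1+g_2)/(r−g_2) = 19032.25586/0.084 = 226574.47457
P_0 = D_1/(1+r)^1 + D_2/(1+r)^2 + D_3/(1+r)^3 + TV/(1+r)^3
    = 12250.00000 + 12610.29412 + 12981.18512 + 160410.35900 = 198251.83824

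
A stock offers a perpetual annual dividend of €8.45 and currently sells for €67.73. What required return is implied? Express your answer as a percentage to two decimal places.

P = C/r ⇒ r = C/P = €8.45/€67.73 = 0.124760

12.48%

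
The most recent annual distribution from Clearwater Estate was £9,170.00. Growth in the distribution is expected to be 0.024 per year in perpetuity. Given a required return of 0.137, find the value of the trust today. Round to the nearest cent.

D₁ = D₀ × (1 + g) = £9,170.00 × 1.024 = £9,390.0800
Growing perpetuity: P = D₁ / (r − g) = £9,390.0800 / (0.137 − 0.024) = £83,098.05

£83098.05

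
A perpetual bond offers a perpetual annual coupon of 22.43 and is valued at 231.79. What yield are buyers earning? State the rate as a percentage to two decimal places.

P = C/r ⇒ r = C/P = 22.43/231.79 = 0.096769

9.68%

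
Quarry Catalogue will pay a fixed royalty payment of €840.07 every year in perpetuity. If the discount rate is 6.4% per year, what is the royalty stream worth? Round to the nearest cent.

Level perpetuity: PV = C / r = €840.07 / 0.064 = €13,126.09

€13126.09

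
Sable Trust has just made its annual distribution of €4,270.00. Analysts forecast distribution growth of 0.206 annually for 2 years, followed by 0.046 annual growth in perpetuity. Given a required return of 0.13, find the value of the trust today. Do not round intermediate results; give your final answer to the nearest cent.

D_1 = 5149.62000
D_2 = 6210.44172
Terminal value at year 2: TV = D_2×(1+g_2)/(r−g_2) = 6496.12204/0.084 = 77334.78618
P_0 = D_1/(1+r)^1 + D_2/(1+r)^2 + TV/(1+r)^2
    = 4557.18584 + 4863.68684 + 60564.48131 = 69985.35398

€69985.35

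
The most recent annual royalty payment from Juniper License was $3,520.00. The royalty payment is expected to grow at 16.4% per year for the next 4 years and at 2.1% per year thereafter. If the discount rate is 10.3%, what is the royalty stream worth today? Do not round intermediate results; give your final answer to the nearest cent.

$70495.48

D_1 = 4097.28000
D_2 = 4769.23392
D_3 = 5551.38828
D_4 = 6461.81596
Terminal value at year 4: TV = D_4×(1+g_2)/(r−g_2) = 6597.51410/0.082 = 80457.48898
P_0 = D_1/(1+r)^1 + D_2/(1+r)^2 + D_3/(1+r)^3 + D_4/(1+r)^4 + TV/(1+r)^4
    = 3714.66908 + 3920.10409 + 4136.90042 + 4365.68639 + 54358.11958 = 70495.47957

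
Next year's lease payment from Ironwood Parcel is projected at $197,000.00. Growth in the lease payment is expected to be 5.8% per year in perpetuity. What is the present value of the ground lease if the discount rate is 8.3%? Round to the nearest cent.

$7880000.00

Growing perpetuity: P = D₁ / (r − g) = $197,000.0000 / (0.083 − 0.058) = $7,880,000.00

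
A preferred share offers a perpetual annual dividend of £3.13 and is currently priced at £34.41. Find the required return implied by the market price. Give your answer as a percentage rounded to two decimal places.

9.10%

P = C/r ⇒ r = C/P = £3.13/£34.41 = 0.090962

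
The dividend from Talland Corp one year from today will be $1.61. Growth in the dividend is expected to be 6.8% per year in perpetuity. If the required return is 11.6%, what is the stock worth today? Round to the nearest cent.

Growing perpetuity: P = D₁ / (r − g) = $1.6100 / (0.116 − 0.068) = $33.54

$33.54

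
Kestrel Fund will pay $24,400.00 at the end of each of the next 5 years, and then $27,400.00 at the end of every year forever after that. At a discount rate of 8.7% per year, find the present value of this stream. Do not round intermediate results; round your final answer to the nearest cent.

PV of 5-year annuity: $24,400.00 × [1 − (1+0.087)^−5] / 0.087 = 95650.88237
Perpetuity value at year 5: $27,400.00 / 0.087 = 314942.52874
PV of perpetuity: 314942.52874 / (1+0.087)^5 = 207531.29198
Total PV = 95650.88237 + 207531.29198 = 303182.17435

$303182.17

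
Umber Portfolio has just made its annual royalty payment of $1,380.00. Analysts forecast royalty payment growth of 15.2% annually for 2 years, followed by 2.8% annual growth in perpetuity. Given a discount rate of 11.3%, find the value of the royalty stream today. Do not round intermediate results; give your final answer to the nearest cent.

$20786.78

D_1 = 1589.76000
D_2 = 1831.40352
Terminal value at year 2: TV = D_2×(1+g_2)/(r−g_2) = 1882.68282/0.085 = 22149.20963
P_0 = D_1/(1+r)^1 + D_2/(1+r)^2 + TV/(1+r)^2
    = 1428.35580 + 1478.40600 + 17880.01607 = 20786.77787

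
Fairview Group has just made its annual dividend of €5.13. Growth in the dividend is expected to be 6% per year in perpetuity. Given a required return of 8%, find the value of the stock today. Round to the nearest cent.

€271.89

D₁ = D₀ × (1 + g) = €5.13 × 1.06 = €5.4378
Growing perpetuity: P = D₁ / (r − g) = €5.4378 / (0.08 − 0.06) = €271.89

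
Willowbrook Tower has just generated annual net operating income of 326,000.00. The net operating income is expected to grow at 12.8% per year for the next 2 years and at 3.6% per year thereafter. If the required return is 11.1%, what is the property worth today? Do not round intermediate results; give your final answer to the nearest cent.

5309052.31

D_1 = 367728.00000
D_2 = 414797.18400
Terminal value at year 2: TV = D_2×(1+g_2)/(r−g_2) = 429729.88262/0.075 = 5729731.76832
P_0 = D_1/(1+r)^1 + D_2/(1+r)^2 + TV/(1+r)^2
    = 330988.29883 + 336052.92626 + 4642011.08814 = 5309052.31323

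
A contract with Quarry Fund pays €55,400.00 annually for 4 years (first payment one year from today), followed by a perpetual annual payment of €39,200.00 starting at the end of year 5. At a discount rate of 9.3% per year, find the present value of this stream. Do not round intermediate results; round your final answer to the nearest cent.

PV of 4-year annuity: €55,400.00 × [1 − (1+0.093)^−4] / 0.093 = 178304.95689
Perpetuity value at year 4: €39,200.00 / 0.093 = 421505.37634
PV of perpetuity: 421505.37634 / (1+0.093)^4 = 295340.13609
Total PV = 178304.95689 + 295340.13609 = 473645.09298

€473645.09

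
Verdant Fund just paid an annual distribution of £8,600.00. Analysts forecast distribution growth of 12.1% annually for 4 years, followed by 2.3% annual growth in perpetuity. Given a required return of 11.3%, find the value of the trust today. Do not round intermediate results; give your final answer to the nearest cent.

£135616.91

D_1 = 9640.60000
D_2 = 10807.11260
D_3 = 12114.77322
D_4 = 13580.66078
Terminal value at year 4: TV = D_4×(1+g_2)/(r−g_2) = 13893.01598/0.09 = 154366.84425
P_0 = D_1/(1+r)^1 + D_2/(1+r)^2 + D_3/(1+r)^3 + D_4/(1+r)^4 + TV/(1+r)^4
    = 8661.81491 + 8724.07414 + 8786.78087 + 8849.93833 + 100594.29900 = 135616.90726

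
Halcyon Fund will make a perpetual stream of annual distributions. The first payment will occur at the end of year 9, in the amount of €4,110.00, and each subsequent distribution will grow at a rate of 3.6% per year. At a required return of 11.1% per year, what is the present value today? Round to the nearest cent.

€23608.48

Value at end of year 8: C₁ / (r − g) = €4,110.00 / (0.111 − 0.036) = €54,800.0000
Discount to today: PV = €54,800.0000 / (1 + 0.111)^8 = €54,800.0000 / 2.321200 = €23,608.48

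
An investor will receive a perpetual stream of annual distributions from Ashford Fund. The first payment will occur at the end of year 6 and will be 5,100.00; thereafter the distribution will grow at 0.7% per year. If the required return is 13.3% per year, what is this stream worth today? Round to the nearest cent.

21679.54

Value at end of year 5: C₁ / (r − g) = 5,100.00 / (0.133 − 0.007) = 40,476.1905
Discount to today: PV = 40,476.1905 / (1 + 0.133)^5 = 40,476.1905 / 1.867022 = 21,679.54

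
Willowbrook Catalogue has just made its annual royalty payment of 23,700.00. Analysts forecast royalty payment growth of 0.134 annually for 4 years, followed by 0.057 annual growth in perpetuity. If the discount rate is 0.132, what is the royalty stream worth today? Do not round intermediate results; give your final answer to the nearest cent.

D_1 = 26875.80000
D_2 = 30477.15720
D_3 = 34561.09626
D_4 = 39192.28316
Terminal value at year 4: TV = D_4×(1+g_2)/(r−g_2) = 41426.24330/0.075 = 552349.91073
P_0 = D_1/(1+r)^1 + D_2/(1+r)^2 + D_3/(1+r)^3 + D_4/(1+r)^4 + TV/(1+r)^4
    = 23741.87279 + 23783.81956 + 23825.84045 + 23867.93557 + 336378.77197 = 431598.24034

431598.24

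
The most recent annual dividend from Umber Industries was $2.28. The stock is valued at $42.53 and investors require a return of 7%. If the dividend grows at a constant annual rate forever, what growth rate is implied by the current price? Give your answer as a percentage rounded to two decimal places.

P = D₀(1+g)/(r−g) ⇒ P(r−g) = D₀(1+g) ⇒ g(P+D₀) = P·r − D₀
g = (P·r − D₀)/(P + D₀) = ($42.53×0.07 − $2.28) / ($42.53 + $2.28) = 0.015557

1.56%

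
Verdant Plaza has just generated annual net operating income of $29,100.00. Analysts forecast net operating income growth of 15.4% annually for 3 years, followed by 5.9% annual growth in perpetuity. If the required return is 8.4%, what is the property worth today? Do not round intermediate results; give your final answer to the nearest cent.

$1586299.44

D_1 = 33581.40000
D_2 = 38752.93560
D_3 = 44720.88768
Terminal value at year 3: TV = D_3×(1+g_2)/(r−g_2) = 47359.42006/0.025 = 1894376.80223
P_0 = D_1/(1+r)^1 + D_2/(1+r)^2 + D_3/(1+r)^3 + TV/(1+r)^3
    = 30979.15129 + 32979.64999 + 35109.33219 + 1487231.31141 = 1586299.44487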